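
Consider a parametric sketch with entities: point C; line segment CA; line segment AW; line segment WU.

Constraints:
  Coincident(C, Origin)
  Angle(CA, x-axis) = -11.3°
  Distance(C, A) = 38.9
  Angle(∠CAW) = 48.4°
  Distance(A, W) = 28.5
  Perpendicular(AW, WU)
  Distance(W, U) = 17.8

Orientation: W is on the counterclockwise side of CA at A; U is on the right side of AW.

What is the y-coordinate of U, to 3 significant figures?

26.0

C is at the origin; CA runs at -11.3° with length 38.9, so A = 38.9·(cos -11.3°, sin -11.3°) = (38.1, -7.62). ∠CAW = 48.4°, so AW runs at -11.3° + (180° − 48.4°) = 120° from the x-axis; with |AW| = 28.5, W = A + 28.5·(cos 120°, sin 120°) = (23.8, 17.0). AW ⟂ WU; with |WU| = 17.8 on the right of AW, U = W + 17.8·(0.863, 0.505) = (39.1, 26.0). So U.y = 26.0.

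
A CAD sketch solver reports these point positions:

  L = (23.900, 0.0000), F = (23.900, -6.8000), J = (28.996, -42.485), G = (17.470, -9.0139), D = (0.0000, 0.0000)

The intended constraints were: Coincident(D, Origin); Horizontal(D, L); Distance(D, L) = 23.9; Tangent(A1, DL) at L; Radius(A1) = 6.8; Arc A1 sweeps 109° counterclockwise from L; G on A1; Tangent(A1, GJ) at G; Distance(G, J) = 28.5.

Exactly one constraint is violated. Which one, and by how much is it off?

Distance(G, J) = 28.5 — off by 6.90.

D = (0.00, 0.00) ✓; D.y = 0.00, L.y = 0.00 ✓; |DL| = 23.90 ✓; ∠(FL, LD) = 90.00° ✓; |FL| = 6.800 ✓; bearing(F→G) − bearing(F→L) = 109.0° ✓; |FG| = 6.800 ✓; ∠(FG, GJ) = 90.00° ✓; |GJ| = 35.40 ✗.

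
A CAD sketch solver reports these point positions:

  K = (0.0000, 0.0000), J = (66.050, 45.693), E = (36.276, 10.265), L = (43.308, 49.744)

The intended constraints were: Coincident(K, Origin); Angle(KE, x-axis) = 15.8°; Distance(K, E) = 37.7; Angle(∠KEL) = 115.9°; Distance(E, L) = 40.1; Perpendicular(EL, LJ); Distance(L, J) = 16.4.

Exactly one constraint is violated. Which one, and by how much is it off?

Distance(L, J) = 16.4 — off by 6.70.

K = (0.00, 0.00) ✓; KE at 15.80° ✓; |KE| = 37.70 ✓; ∠KEL = 115.9° ✓; |EL| = 40.10 ✓; ∠(EL, LJ) = 90.00° ✓; |LJ| = 23.10 ✗.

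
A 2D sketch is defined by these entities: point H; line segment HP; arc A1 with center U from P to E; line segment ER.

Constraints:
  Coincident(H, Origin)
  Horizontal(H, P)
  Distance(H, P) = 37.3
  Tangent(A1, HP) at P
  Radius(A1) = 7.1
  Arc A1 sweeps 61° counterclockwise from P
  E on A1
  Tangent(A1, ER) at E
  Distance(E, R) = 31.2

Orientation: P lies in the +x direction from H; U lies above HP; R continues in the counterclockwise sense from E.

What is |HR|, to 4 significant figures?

66.30

H is at the origin; HP is horizontal with |HP| = 37.3 and P on the +x side, so P = (37.30, 0.000). A1 meets HP tangentially, so UP is at right angles to HP, so U = P + (0, 7.1) = (37.30, 7.100). On A1, P sits at bearing -90° from U; a 61° counterclockwise sweep puts E at bearing -29°, so E = U + 7.1·(cos -29°, sin -29°) = (43.51, 3.658). Tangency of A1 to ER means the radius UE is perpendicular to ER, so ER runs along (−sin -29°, cos -29°); with |ER| = 31.2, R = (58.64, 30.95). Then |HR| = |R − H| = 66.30.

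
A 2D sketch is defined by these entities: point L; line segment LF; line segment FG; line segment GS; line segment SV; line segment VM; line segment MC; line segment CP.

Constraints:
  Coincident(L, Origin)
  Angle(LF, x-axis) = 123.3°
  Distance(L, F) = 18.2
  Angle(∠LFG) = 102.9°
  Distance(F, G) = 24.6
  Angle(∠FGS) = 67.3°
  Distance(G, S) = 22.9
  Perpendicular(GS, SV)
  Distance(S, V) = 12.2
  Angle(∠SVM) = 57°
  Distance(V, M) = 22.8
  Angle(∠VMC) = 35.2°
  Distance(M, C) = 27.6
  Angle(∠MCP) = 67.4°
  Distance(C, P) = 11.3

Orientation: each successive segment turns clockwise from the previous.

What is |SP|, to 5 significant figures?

10.352

L is at the origin; LF runs at 123.3° with length 18.2, so F = (-9.9922, 15.212). ∠LFG = 102.9° gives FG at 46.200° from the x-axis; with |FG| = 24.6, G = (7.0345, 32.967). ∠FGS = 67.3° gives GS at -66.500° from the x-axis; with |GS| = 22.9, S = (16.166, 11.966). The perpendicularity gives SV at right angles to GS, so SV runs at -156.50°; with |SV| = 12.2, V = (4.9777, 7.1016). ∠SVM = 57.0° gives VM at 80.500° from the x-axis; with |VM| = 22.8, M = (8.7408, 29.589). ∠VMC = 35.2° gives MC at -64.300° from the x-axis; with |MC| = 27.6, C = (20.710, 4.7192). ∠MCP = 67.4° gives CP at -176.90° from the x-axis; with |CP| = 11.3, P = (9.4263, 4.1081). Then |SP| = |P − S| = 10.352.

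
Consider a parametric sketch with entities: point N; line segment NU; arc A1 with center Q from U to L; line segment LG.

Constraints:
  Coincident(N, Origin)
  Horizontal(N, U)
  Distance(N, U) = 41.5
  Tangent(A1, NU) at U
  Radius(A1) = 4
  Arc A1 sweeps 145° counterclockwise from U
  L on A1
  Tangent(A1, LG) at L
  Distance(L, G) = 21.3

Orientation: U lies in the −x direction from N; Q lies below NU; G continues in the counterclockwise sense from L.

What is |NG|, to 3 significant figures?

32.8

N is at the origin; N and U share the same y with |NU| = 41.5 and U on the −x side, so U = (-41.5, 0.00). A1 meets NU tangentially, so QU is at right angles to NU, so Q = U + (0, -4) = (-41.5, -4.00). On A1, U sits at bearing 90° from Q; a 145° counterclockwise sweep puts L at bearing 235°, so L = Q + 4.0·(cos 235°, sin 235°) = (-43.8, -7.28). The tangent condition forces QL to be normal to LG, so LG runs along (−sin 235°, cos 235°); with |LG| = 21.3, G = (-26.3, -19.5). Then |NG| = |G − N| = 32.8.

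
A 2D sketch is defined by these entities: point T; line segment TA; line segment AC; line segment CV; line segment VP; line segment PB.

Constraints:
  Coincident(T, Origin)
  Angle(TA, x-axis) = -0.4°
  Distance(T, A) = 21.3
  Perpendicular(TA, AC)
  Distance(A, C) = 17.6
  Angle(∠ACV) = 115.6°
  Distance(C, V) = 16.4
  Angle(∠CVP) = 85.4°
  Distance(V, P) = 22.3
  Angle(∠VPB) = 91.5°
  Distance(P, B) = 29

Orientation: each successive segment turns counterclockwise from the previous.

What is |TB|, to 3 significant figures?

26.3

T is at the origin; TA runs at -0.4° with length 21.3, so A = (21.3, -0.149). TA ⟂ AC, so AC runs at 89.6°; with |AC| = 17.6, C = (21.4, 17.5). ∠ACV = 115.6° gives CV at 154° from the x-axis; with |CV| = 16.4, V = (6.68, 24.6). ∠CVP = 85.4° gives VP at -111° from the x-axis; with |VP| = 22.3, P = (-1.45, 3.88). ∠VPB = 91.5° gives PB at -22.9° from the x-axis; with |PB| = 29.0, B = (25.3, -7.41). Then |TB| = |B − T| = 26.3.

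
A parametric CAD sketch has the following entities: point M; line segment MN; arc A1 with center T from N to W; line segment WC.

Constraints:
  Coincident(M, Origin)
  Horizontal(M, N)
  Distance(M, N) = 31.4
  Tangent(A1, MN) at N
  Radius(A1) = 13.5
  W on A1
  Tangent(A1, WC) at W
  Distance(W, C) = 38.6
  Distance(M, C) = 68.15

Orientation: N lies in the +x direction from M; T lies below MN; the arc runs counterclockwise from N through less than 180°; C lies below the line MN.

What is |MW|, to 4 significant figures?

29.69

M is at the origin; MN is horizontal with |MN| = 31.4 and N on the +x side, so N = (31.40, 0.000). Since A1 is tangent to MN there, TN ⟂ MN, so T = N + (0, -13.5) = (31.40, -13.50). Since TW ⟂ WC (tangency), |TC| = √(13.5² + 38.6²) = 40.89 regardless of where W sits on A1. So C lies on both circle(M, 68.15) and circle(T, 40.89); the below-MN intersection is C = (43.31, -52.62). W is the foot of the tangent from C: W = (20.51, -21.47).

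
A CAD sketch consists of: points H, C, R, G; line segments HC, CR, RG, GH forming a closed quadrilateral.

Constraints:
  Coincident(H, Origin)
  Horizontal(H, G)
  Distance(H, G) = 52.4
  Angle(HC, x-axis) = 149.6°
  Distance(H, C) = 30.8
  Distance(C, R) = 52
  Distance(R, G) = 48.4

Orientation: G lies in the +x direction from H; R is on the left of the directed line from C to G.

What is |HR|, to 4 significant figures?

42.31

H is at the origin; HG is horizontal with |HG| = 52.4 and G in +x, so G = (52.4, 0). HC runs at 149.6° with |HC| = 30.8, so C = (-26.57, 15.59). R is determined by |CR| = 52.0 and |RG| = 48.4 together: it lies at the intersection of circle(C, 52.0) and circle(G, 48.4). With |CG| = 80.49, the foot of the radical line on CG is 42.49 from C and the perpendicular offset is √(52.0² − 42.49²) = 29.98. Taking the left-of-CG solution: R = (20.92, 36.77).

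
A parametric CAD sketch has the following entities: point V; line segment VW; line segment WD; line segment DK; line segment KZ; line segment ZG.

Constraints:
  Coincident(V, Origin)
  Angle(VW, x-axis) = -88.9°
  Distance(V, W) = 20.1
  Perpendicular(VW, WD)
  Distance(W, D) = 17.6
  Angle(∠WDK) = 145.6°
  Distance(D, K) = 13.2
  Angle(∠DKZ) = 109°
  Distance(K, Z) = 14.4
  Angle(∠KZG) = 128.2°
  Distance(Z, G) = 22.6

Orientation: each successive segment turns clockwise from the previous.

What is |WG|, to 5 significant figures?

30.342

∠DKZ = 109.0° gives KZ at 75.700° from the x-axis; with |KZ| = 14.4, Z = (-24.687, 0.76676). ∠KZG = 128.2° gives ZG at 23.900° from the x-axis; with |ZG| = 22.6, G = (-4.0246, 9.9230). Then |WG| = |G − W| = 30.342.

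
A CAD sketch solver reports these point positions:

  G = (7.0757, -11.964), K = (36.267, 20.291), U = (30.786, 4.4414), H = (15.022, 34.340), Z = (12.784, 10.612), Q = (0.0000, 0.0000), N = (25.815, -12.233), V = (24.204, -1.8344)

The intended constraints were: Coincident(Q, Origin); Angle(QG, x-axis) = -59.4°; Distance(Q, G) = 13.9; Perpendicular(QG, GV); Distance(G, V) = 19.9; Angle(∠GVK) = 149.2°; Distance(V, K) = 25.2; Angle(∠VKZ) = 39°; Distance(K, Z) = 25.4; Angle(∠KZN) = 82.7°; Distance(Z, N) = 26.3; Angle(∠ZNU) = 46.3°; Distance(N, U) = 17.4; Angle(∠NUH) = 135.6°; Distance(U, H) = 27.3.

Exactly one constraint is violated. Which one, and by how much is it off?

Distance(U, H) = 27.3 — off by 6.50.

Q = (0.00, 0.00) ✓; QG at -59.40° ✓; |QG| = 13.90 ✓; ∠(QG, GV) = 90.00° ✓; |GV| = 19.90 ✓; ∠GVK = 149.2° ✓; |VK| = 25.20 ✓; ∠VKZ = 39.00° ✓; |KZ| = 25.40 ✓; ∠KZN = 82.70° ✓; |ZN| = 26.30 ✓; ∠ZNU = 46.30° ✓; |NU| = 17.40 ✓; ∠NUH = 135.6° ✓; |UH| = 33.80 ✗.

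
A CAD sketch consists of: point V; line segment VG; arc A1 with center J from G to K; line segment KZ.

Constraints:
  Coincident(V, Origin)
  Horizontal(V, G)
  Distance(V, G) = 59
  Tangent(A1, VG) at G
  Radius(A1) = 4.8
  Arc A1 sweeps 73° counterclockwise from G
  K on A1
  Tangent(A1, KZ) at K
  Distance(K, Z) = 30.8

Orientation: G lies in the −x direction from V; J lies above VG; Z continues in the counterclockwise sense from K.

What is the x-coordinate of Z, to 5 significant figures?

-45.405

On A1, G sits at bearing -90° from J; a 73° counterclockwise sweep puts K at bearing -17°, so K = J + 4.8·(cos -17°, sin -17°) = (-54.410, 3.3966). The tangent condition forces JK to be normal to KZ, so KZ runs along (−sin -17°, cos -17°); with |KZ| = 30.8, Z = (-45.405, 32.851). So Z.x = -45.405.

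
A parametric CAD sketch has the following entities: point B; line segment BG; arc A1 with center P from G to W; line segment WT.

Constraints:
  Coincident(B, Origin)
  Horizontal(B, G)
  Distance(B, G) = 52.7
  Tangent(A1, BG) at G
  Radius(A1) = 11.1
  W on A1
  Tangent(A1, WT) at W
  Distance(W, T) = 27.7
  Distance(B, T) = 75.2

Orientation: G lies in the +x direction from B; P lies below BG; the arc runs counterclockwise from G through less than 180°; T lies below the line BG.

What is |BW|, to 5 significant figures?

48.759

B is at the origin; BG is horizontal with |BG| = 52.7 and G on the +x side, so G = (52.700, 0.0000). Tangency of A1 to BG means the radius PG is perpendicular to BG, so P = G + (0, -11.1) = (52.700, -11.100). Since PW ⟂ WT (tangency), |PT| = √(11.1² + 27.7²) = 29.841 regardless of where W sits on A1. So T lies on both circle(B, 75.2) and circle(P, 29.841); the below-BG intersection is T = (64.624, -38.456). W is the foot of the tangent from T: W = (44.904, -19.002).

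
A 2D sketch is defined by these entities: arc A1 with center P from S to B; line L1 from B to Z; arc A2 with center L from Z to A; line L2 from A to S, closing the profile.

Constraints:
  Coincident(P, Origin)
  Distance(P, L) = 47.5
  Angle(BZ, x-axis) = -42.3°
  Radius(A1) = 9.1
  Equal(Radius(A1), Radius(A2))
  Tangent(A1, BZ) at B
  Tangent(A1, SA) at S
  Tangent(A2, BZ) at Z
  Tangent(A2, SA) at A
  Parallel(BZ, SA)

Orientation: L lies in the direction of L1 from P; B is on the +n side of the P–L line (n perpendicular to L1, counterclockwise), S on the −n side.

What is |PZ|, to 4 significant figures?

48.36

The slot axis is L1's direction at -42.3°, so u = (cos -42.3°, sin -42.3°) = (0.7396, -0.6730) and n = (−sin -42.3°, cos -42.3°) = (0.6730, 0.7396). P is at the origin and L lies 47.5 along u from P, so L = 47.5·u = (35.13, -31.97). Tangency of A1 to both parallel lines with radius 9.1 puts B and S at P ± 9.1·n: B = (6.124, 6.731), S = (-6.124, -6.731). Equal radii place Z and A the same way about L: Z = L + 9.1·n = (41.26, -25.24), A = L − 9.1·n = (29.01, -38.70). Then |PZ| = |Z − P| = 48.36.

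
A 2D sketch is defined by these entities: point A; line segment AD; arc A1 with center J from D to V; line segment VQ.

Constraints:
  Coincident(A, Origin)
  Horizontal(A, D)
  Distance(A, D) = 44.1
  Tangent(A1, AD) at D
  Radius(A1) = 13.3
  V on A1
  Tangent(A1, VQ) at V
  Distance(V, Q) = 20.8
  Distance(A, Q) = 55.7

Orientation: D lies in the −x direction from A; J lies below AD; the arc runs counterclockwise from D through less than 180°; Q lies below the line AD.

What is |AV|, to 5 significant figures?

58.521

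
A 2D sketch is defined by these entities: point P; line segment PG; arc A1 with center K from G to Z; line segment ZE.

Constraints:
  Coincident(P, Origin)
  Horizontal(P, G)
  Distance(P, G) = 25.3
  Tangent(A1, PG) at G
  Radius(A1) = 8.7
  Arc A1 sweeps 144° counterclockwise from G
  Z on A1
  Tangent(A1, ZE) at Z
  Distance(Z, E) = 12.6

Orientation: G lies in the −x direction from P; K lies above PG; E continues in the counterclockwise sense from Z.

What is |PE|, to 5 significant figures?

38.192

On A1, G sits at bearing -90° from K; a 144° counterclockwise sweep puts Z at bearing 54°, so Z = K + 8.7·(cos 54°, sin 54°) = (-20.186, 15.738). A1 meets ZE tangentially, so KZ is at right angles to ZE, so ZE runs along (−sin 54°, cos 54°); with |ZE| = 12.6, E = (-30.380, 23.145). Then |PE| = |E − P| = 38.192.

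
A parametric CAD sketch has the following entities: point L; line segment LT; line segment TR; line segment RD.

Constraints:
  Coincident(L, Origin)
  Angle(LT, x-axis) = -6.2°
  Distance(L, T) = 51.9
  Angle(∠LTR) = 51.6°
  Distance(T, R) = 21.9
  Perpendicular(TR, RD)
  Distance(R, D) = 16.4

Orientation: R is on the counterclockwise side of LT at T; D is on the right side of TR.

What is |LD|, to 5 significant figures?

58.002

∠LTR = 51.6°, so TR runs at -6.2° + (180° − 51.6°) = 122.20° from the x-axis; with |TR| = 21.9, R = T + 21.9·(cos 122.20°, sin 122.20°) = (39.926, 12.926). The perpendicularity gives RD at right angles to TR; with |RD| = 16.4 on the right of TR, D = R + 16.4·(0.84619, 0.53288) = (53.804, 21.666). Then |LD| = |D − L| = 58.002.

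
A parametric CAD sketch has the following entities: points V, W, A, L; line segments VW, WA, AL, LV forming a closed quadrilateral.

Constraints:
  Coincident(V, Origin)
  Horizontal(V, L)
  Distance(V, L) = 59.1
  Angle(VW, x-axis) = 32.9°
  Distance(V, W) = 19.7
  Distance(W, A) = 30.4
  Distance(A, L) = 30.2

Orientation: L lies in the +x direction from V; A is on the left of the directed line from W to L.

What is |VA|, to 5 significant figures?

50.077

Checks: VW at 32.90° ✓; |WA| = 30.40 ✓; |AL| = 30.20 ✓.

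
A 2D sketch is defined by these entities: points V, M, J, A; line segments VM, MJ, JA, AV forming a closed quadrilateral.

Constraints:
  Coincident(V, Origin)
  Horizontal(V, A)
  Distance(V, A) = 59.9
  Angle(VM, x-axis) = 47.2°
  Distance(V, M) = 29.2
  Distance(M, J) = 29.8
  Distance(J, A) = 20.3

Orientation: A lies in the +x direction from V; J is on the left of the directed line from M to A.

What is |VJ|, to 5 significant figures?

52.320

Checks: |MJ| = 29.80 ✓; |JA| = 20.30 ✓.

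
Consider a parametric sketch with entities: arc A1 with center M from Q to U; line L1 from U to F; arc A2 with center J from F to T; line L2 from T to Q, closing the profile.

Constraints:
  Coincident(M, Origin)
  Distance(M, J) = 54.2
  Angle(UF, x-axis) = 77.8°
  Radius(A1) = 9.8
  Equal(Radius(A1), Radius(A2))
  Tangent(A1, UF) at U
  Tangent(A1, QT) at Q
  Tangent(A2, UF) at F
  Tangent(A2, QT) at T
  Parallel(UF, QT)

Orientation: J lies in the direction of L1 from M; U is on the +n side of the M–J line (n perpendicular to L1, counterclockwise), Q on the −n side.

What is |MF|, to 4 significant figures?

55.08

The slot axis is L1's direction at 77.8°, so u = (cos 77.8°, sin 77.8°) = (0.2113, 0.9774) and n = (−sin 77.8°, cos 77.8°) = (-0.9774, 0.2113). M is at the origin and J lies 54.2 along u from M, so J = 54.2·u = (11.45, 52.98). Tangency of A1 to both parallel lines with radius 9.8 puts U and Q at M ± 9.8·n: U = (-9.579, 2.071), Q = (9.579, -2.071). Equal radii place F and T the same way about J: F = J + 9.8·n = (1.875, 55.05), T = J − 9.8·n = (21.03, 50.90). Then |MF| = |F − M| = 55.08.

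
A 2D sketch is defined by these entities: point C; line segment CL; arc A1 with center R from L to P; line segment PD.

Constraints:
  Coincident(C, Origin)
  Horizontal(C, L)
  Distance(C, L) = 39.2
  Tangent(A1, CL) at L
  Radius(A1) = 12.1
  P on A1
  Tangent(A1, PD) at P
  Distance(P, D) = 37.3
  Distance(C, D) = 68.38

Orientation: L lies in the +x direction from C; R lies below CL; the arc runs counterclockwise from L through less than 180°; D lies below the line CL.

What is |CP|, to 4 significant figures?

33.55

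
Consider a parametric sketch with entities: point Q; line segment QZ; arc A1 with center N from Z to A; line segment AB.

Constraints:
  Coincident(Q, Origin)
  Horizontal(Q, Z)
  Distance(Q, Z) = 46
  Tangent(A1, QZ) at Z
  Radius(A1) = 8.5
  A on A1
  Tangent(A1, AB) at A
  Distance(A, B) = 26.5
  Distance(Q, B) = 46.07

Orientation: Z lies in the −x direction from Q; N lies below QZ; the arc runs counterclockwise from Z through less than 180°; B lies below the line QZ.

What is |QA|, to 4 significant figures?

53.84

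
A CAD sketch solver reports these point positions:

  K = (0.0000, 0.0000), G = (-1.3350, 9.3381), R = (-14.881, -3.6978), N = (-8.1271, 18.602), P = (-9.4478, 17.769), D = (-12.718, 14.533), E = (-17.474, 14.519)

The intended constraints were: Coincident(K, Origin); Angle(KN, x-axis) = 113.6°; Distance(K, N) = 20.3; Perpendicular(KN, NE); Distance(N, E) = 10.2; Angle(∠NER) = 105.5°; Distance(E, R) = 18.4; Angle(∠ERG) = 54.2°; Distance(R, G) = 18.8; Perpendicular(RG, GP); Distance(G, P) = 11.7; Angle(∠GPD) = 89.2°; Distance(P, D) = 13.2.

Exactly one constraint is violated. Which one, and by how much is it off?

Distance(P, D) = 13.2 — off by 8.60.

K = (0.00, 0.00) ✓; KN at 113.6° ✓; |KN| = 20.30 ✓; ∠(KN, NE) = 90.00° ✓; |NE| = 10.20 ✓; ∠NER = 105.5° ✓; |ER| = 18.40 ✓; ∠ERG = 54.20° ✓; |RG| = 18.80 ✓; ∠(RG, GP) = 90.00° ✓; |GP| = 11.70 ✓; ∠GPD = 89.20° ✓; |PD| = 4.601 ✗.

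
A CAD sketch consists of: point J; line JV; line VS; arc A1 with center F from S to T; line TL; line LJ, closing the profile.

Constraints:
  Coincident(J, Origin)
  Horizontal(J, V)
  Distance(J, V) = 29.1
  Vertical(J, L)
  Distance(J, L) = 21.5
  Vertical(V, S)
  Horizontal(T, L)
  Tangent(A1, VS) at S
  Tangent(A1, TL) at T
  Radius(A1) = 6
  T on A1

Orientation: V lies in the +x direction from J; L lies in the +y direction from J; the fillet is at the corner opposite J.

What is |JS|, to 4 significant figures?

32.97

J is at the origin; J and V share the same y with |JV| = 29.1 and V on the +x side, so V = (29.10, 0.000). JL is vertical with |JL| = 21.5 and L on the +y side, so L = (0.000, 21.50). The virtual corner opposite J is at (29.10, 21.50). A1 meets VS tangentially, so FS is at right angles to VS and tangency of A1 to TL means the radius FT is perpendicular to TL, with radius 6.0, so the center F sits 6.0 in from both sides at F = (23.10, 15.50). That places the tangent points at S = (29.10, 15.50) on VS and T = (23.10, 21.50) on TL. Then |JS| = |S − J| = 32.97.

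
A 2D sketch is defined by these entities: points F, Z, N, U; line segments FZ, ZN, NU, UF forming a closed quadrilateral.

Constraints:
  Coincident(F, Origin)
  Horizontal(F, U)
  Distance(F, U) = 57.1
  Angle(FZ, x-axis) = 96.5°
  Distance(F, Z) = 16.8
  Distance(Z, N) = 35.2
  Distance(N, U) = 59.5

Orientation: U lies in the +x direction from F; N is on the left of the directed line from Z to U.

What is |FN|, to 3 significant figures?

49.0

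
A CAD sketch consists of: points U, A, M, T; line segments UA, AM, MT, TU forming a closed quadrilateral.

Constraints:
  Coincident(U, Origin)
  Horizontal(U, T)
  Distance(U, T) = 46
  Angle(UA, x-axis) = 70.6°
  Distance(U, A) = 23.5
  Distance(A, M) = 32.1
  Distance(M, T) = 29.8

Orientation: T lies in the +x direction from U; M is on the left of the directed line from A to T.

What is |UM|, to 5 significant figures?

48.739

Checks: |AM| = 32.10 ✓; |MT| = 29.80 ✓.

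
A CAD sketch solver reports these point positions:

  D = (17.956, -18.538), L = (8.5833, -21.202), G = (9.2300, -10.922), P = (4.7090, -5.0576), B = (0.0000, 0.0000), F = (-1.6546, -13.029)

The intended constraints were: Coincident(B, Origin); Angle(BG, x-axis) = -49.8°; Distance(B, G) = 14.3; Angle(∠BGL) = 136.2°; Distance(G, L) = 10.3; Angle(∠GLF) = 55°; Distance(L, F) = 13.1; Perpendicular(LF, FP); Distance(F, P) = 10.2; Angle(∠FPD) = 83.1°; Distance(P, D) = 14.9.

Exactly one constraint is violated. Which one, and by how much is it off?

Distance(P, D) = 14.9 — off by 4.00.

B = (0.00, 0.00) ✓; BG at -49.80° ✓; |BG| = 14.30 ✓; ∠BGL = 136.2° ✓; |GL| = 10.30 ✓; ∠GLF = 55.00° ✓; |LF| = 13.10 ✓; ∠(LF, FP) = 90.00° ✓; |FP| = 10.20 ✓; ∠FPD = 83.10° ✓; |PD| = 18.90 ✗.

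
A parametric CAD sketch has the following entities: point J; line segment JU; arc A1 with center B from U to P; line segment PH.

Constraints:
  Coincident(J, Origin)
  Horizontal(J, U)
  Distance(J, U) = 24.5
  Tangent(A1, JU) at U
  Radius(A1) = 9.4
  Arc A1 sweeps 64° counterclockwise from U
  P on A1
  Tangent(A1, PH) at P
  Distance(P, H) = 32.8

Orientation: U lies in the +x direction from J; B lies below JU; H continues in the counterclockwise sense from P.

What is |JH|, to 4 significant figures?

34.80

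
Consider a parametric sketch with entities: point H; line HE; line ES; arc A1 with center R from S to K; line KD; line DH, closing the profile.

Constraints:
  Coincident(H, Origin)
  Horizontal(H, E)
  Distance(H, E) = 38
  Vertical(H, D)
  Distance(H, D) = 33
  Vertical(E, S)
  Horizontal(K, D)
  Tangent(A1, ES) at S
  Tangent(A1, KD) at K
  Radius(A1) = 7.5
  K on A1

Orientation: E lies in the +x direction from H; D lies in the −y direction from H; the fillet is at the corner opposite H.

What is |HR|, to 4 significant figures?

39.76

H and D share the same x with |HD| = 33.0 and D on the −y side, so D = (0.000, -33.00). The virtual corner opposite H is at (38.00, -33.00). The tangent condition forces RS to be normal to ES and tangency of A1 to KD means the radius RK is perpendicular to KD, with radius 7.5, so the center R sits 7.5 in from both sides at R = (30.50, -25.50). Then |HR| = |R − H| = 39.76.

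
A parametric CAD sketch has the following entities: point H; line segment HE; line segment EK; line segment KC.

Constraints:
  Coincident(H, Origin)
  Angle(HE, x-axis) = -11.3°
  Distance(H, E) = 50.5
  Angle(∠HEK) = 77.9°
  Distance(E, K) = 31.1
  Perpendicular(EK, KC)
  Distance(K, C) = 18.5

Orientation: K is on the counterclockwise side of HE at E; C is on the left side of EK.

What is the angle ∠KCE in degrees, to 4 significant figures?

59.25°

H is at the origin; HE runs at -11.3° with length 50.5, so E = 50.5·(cos -11.3°, sin -11.3°) = (49.52, -9.895). ∠HEK = 77.9°, so EK runs at -11.3° + (180° − 77.9°) = 90.80° from the x-axis; with |EK| = 31.1, K = E + 31.1·(cos 90.80°, sin 90.80°) = (49.09, 21.20). EK is perpendicular to KC; with |KC| = 18.5 on the left of EK, C = K + 18.5·(-0.9999, -0.01396) = (30.59, 20.94). Then cos ∠KCE = CK·CE / (|CK||CE|), giving 59.25°.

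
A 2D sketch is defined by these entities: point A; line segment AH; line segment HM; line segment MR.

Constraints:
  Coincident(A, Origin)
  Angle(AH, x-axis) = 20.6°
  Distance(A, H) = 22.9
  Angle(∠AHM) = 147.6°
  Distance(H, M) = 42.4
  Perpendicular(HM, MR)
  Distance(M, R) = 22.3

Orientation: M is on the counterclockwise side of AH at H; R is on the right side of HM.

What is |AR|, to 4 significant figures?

70.76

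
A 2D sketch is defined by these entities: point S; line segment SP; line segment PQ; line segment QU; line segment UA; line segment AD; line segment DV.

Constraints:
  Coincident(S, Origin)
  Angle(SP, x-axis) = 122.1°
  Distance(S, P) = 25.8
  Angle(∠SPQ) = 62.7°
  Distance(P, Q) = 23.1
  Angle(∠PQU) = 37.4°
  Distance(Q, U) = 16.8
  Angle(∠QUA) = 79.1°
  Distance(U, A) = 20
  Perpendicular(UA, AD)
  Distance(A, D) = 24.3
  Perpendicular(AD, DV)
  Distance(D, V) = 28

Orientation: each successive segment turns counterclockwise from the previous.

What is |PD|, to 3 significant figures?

29.2

S is at the origin; SP runs at 122.1° with length 25.8, so P = (-13.7, 21.9). ∠SPQ = 62.7° gives PQ at -121° from the x-axis; with |PQ| = 23.1, Q = (-25.5, 1.97). ∠PQU = 37.4° gives QU at 22.0° from the x-axis; with |QU| = 16.8, U = (-9.89, 8.27). ∠QUA = 79.1° gives UA at 123° from the x-axis; with |UA| = 20.0, A = (-20.8, 25.1). UA is perpendicular to AD, so AD runs at -147°; with |AD| = 24.3, D = (-41.2, 11.9). Then |PD| = |D − P| = 29.2.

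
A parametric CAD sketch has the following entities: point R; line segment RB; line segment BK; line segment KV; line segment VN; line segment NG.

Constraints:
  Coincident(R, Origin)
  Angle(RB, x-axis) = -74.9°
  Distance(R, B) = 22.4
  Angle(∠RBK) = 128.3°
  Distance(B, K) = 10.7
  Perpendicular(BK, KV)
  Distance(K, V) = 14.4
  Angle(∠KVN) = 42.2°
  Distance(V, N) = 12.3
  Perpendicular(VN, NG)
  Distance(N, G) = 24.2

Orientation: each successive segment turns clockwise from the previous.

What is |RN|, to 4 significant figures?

20.43

R is at the origin; RB runs at -74.9° with length 22.4, so B = (5.835, -21.63). ∠RBK = 128.3° gives BK at -126.6° from the x-axis; with |BK| = 10.7, K = (-0.5443, -30.22). The perpendicularity gives KV at right angles to BK, so KV runs at 143.4°; with |KV| = 14.4, V = (-12.10, -21.63). ∠KVN = 42.2° gives VN at 5.600° from the x-axis; with |VN| = 12.3, N = (0.1364, -20.43). Then |RN| = |N − R| = 20.43.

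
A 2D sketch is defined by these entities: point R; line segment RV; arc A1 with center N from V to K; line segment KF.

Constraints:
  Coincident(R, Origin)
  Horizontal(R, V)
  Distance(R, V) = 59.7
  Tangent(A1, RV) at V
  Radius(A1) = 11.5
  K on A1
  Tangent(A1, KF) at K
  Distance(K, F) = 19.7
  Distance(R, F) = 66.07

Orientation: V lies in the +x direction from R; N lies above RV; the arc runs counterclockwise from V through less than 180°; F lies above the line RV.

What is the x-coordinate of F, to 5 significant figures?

56.591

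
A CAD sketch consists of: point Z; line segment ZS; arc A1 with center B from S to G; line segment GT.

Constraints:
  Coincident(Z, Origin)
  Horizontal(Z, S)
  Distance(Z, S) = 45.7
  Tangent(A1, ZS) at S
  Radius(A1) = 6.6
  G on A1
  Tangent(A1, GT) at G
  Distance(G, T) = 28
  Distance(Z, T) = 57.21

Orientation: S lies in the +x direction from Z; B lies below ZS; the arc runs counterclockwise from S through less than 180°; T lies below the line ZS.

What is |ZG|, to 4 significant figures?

40.04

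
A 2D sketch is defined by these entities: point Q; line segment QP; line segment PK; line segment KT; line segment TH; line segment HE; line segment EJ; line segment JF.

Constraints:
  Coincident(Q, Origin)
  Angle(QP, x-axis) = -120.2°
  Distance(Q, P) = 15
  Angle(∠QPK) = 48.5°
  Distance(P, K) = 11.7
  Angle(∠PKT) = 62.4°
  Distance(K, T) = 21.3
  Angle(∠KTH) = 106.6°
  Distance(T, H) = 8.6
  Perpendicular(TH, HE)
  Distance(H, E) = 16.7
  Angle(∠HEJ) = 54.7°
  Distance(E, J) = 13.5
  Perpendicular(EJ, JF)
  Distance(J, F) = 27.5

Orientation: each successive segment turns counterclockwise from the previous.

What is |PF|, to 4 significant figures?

32.74

Q is at the origin; QP runs at -120.2° with length 15.0, so P = (-7.545, -12.96). ∠QPK = 48.5° gives PK at 11.30° from the x-axis; with |PK| = 11.7, K = (3.928, -10.67). ∠PKT = 62.4° gives KT at 128.9° from the x-axis; with |KT| = 21.3, T = (-9.448, 5.905). ∠KTH = 106.6° gives TH at -157.7° from the x-axis; with |TH| = 8.6, H = (-17.40, 2.642). TH is perpendicular to HE, so HE runs at -67.70°; with |HE| = 16.7, E = (-11.07, -12.81). ∠HEJ = 54.7° gives EJ at 57.60° from the x-axis; with |EJ| = 13.5, J = (-3.834, -1.411). EJ is perpendicular to JF, so JF runs at 147.6°; with |JF| = 27.5, F = (-27.05, 13.32). Then |PF| = |F − P| = 32.74.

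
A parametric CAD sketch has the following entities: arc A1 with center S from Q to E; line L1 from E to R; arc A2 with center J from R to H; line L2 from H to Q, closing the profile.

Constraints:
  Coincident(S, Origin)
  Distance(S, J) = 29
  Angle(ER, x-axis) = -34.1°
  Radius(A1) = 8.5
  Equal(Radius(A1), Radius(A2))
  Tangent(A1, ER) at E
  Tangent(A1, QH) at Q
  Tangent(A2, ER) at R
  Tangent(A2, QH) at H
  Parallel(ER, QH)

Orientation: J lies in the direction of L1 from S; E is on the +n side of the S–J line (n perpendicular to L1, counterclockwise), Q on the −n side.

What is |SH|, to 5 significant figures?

30.220

Tangency of A1 to both parallel lines with radius 8.5 puts E and Q at S ± 8.5·n: E = (4.7654, 7.0385), Q = (-4.7654, -7.0385). Equal radii place R and H the same way about J: R = J + 8.5·n = (28.779, -9.2200), H = J − 8.5·n = (19.248, -23.297). Then |SH| = |H − S| = 30.220.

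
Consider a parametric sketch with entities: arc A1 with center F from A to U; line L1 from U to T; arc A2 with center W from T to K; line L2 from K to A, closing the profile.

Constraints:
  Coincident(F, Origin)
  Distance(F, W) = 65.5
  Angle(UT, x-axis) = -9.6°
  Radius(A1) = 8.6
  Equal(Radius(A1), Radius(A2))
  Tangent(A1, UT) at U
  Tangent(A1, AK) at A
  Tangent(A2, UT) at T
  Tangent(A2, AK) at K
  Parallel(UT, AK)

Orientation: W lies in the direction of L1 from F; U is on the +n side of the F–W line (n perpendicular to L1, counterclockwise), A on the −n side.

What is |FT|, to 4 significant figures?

66.06

The slot axis is L1's direction at -9.6°, so u = (cos -9.6°, sin -9.6°) = (0.9860, -0.1668) and n = (−sin -9.6°, cos -9.6°) = (0.1668, 0.9860). F is at the origin and W lies 65.5 along u from F, so W = 65.5·u = (64.58, -10.92). Tangency of A1 to both parallel lines with radius 8.6 puts U and A at F ± 8.6·n: U = (1.434, 8.480), A = (-1.434, -8.480). Equal radii place T and K the same way about W: T = W + 8.6·n = (66.02, -2.444), K = W − 8.6·n = (63.15, -19.40). Then |FT| = |T − F| = 66.06.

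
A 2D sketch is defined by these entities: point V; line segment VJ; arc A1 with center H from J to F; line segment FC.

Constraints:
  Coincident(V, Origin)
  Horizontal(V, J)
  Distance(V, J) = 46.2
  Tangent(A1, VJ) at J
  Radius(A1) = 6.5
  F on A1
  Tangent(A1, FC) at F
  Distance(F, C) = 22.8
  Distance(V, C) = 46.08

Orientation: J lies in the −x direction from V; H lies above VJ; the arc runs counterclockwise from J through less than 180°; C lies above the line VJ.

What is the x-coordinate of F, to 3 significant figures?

-39.8

V is at the origin; VJ is horizontal with |VJ| = 46.2 and J on the −x side, so J = (-46.2, 0.00). Since A1 is tangent to VJ there, HJ ⟂ VJ, so H = J + (0, 6.5) = (-46.2, 6.50). Since HF ⟂ FC (tangency), |HC| = √(6.5² + 22.8²) = 23.7 regardless of where F sits on A1. So C lies on both circle(V, 46.08) and circle(H, 23.7); the above-VJ intersection is C = (-36.5, 28.1). F is the foot of the tangent from C: F = (-39.8, 5.57).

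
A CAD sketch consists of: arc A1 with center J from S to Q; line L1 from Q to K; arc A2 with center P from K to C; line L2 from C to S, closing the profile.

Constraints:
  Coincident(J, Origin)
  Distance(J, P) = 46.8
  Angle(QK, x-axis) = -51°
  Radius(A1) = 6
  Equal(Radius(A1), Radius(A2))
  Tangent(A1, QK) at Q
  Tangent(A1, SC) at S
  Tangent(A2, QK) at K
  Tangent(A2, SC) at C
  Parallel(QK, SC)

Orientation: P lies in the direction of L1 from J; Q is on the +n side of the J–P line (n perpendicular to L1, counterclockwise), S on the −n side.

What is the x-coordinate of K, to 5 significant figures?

34.115

The slot axis is L1's direction at -51.0°, so u = (cos -51.0°, sin -51.0°) = (0.62932, -0.77715) and n = (−sin -51.0°, cos -51.0°) = (0.77715, 0.62932). J is at the origin and P lies 46.8 along u from J, so P = 46.8·u = (29.452, -36.370). Tangency of A1 to both parallel lines with radius 6.0 puts Q and S at J ± 6.0·n: Q = (4.6629, 3.7759), S = (-4.6629, -3.7759). Equal radii place K and C the same way about P: K = P + 6.0·n = (34.115, -32.595), C = P − 6.0·n = (24.789, -40.146). So K.x = 34.115.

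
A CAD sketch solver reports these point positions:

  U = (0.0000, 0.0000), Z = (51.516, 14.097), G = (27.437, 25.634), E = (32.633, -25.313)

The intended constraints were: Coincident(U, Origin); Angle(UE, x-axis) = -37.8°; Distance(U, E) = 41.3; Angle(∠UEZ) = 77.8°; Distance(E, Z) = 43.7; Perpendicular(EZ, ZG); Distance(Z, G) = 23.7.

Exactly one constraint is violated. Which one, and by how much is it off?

Distance(Z, G) = 23.7 — off by 3.00.

U = (0.00, 0.00) ✓; UE at -37.80° ✓; |UE| = 41.30 ✓; ∠UEZ = 77.80° ✓; |EZ| = 43.70 ✓; ∠(EZ, ZG) = 90.00° ✓; |ZG| = 26.70 ✗.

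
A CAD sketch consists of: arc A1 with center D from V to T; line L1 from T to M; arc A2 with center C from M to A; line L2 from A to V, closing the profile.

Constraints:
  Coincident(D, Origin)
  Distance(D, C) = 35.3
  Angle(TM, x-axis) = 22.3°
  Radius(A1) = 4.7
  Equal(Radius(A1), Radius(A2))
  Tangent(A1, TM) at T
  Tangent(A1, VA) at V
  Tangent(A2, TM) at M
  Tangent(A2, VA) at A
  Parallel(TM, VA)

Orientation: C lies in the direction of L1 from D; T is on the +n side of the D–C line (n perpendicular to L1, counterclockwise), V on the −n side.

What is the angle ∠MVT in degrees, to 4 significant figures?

75.09°

The slot axis is L1's direction at 22.3°, so u = (cos 22.3°, sin 22.3°) = (0.9252, 0.3795) and n = (−sin 22.3°, cos 22.3°) = (-0.3795, 0.9252). D is at the origin and C lies 35.3 along u from D, so C = 35.3·u = (32.66, 13.39). Tangency of A1 to both parallel lines with radius 4.7 puts T and V at D ± 4.7·n: T = (-1.783, 4.348), V = (1.783, -4.348). Equal radii place M and A the same way about C: M = C + 4.7·n = (30.88, 17.74), A = C − 4.7·n = (34.44, 9.046). Then cos ∠MVT = VM·VT / (|VM||VT|), giving 75.09°.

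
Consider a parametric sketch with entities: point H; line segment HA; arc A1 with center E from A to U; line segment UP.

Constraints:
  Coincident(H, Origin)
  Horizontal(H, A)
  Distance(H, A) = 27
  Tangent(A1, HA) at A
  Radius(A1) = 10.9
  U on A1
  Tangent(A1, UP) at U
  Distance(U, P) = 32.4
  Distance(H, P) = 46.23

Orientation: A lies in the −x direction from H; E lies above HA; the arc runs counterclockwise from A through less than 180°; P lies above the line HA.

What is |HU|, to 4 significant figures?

19.45

Checks: |EU| = 10.90 ✓; ∠(EU, UP) = 90.00° ✓; |UP| = 32.40 ✓; |HP| = 46.23 ✓.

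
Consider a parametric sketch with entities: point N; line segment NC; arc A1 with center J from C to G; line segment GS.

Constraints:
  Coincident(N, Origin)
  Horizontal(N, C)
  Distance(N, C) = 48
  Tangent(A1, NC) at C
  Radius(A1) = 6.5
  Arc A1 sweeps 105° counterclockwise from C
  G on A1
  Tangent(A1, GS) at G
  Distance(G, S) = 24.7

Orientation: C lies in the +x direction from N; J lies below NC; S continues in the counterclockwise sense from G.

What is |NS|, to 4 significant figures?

57.81

N is at the origin; N and C share the same y with |NC| = 48.0 and C on the +x side, so C = (48.00, 0.000). Since A1 is tangent to NC there, JC ⟂ NC, so J = C + (0, -6.5) = (48.00, -6.500). On A1, C sits at bearing 90° from J; a 105° counterclockwise sweep puts G at bearing 195°, so G = J + 6.5·(cos 195°, sin 195°) = (41.72, -8.182). A1 meets GS tangentially, so JG is at right angles to GS, so GS runs along (−sin 195°, cos 195°); with |GS| = 24.7, S = (48.11, -32.04). Then |NS| = |S − N| = 57.81.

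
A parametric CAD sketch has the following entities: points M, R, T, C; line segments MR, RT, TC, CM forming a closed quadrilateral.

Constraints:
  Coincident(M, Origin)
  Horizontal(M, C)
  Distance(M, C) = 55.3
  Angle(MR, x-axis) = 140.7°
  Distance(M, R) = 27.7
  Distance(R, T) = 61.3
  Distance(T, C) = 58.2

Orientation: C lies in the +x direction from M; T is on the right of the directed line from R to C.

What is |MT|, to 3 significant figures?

36.7

M is at the origin; MC is horizontal with |MC| = 55.3 and C in +x, so C = (55.3, 0). MR runs at 140.7° with |MR| = 27.7, so R = (-21.4, 17.5). T is determined by |RT| = 61.3 and |TC| = 58.2 together: it lies at the intersection of circle(R, 61.3) and circle(C, 58.2). With |RC| = 78.7, the foot of the radical line on RC is 41.7 from R and the perpendicular offset is √(61.3² − 41.7²) = 44.9. Taking the right-of-RC solution: T = (9.21, -35.5).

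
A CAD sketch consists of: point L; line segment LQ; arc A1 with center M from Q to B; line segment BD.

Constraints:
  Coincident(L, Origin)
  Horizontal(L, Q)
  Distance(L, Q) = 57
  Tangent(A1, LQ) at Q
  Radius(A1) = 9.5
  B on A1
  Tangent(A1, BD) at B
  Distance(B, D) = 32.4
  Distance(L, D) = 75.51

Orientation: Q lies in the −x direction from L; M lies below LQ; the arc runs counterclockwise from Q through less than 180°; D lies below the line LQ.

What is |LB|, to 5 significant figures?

67.282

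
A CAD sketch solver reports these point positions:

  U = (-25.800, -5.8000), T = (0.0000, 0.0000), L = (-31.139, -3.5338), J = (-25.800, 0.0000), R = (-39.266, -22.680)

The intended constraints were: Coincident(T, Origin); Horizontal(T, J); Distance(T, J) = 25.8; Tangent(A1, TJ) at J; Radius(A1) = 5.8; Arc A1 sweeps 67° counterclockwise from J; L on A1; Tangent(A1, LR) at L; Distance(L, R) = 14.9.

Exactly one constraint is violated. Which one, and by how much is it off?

Distance(L, R) = 14.9 — off by 5.90.

T = (0.00, 0.00) ✓; T.y = 0.00, J.y = 0.00 ✓; |TJ| = 25.80 ✓; ∠(UJ, JT) = 90.00° ✓; |UJ| = 5.800 ✓; bearing(U→L) − bearing(U→J) = 67.00° ✓; |UL| = 5.800 ✓; ∠(UL, LR) = 90.00° ✓; |LR| = 20.80 ✗.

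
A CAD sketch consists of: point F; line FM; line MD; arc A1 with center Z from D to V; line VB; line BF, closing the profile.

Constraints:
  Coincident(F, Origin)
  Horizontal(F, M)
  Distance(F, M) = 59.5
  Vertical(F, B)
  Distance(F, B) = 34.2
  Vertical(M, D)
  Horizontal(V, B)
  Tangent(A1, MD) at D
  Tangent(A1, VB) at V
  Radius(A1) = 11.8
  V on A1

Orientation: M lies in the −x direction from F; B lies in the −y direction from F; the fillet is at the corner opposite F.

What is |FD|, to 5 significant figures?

63.577

F is at the origin; FM is horizontal with |FM| = 59.5 and M on the −x side, so M = (-59.500, 0.0000). F and B share the same x with |FB| = 34.2 and B on the −y side, so B = (0.0000, -34.200). The virtual corner opposite F is at (-59.500, -34.200). A1 meets MD tangentially, so ZD is at right angles to MD and the tangent condition forces ZV to be normal to VB, with radius 11.8, so the center Z sits 11.8 in from both sides at Z = (-47.700, -22.400). That places the tangent points at D = (-59.500, -22.400) on MD and V = (-47.700, -34.200) on VB. Then |FD| = |D − F| = 63.577.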